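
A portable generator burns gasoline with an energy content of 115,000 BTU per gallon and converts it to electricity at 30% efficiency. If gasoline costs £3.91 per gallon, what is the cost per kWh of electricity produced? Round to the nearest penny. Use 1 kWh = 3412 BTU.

Electrical output per gallon = 115,000 BTU × 0.30 / 3412 BTU/kWh = 10.11 kWh
Cost per kWh = £3.91 / 10.11 kWh = £0.387

£0.39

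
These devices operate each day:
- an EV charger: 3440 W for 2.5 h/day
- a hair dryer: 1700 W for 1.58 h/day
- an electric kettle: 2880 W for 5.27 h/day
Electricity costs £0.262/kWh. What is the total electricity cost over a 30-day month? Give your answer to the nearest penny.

£208.00

EV charger: 3440 W × 2.5 h × 30 d = 258,000 Wh = 258 kWh
hair dryer: 1700 W × 1.58 h × 30 d = 80,580 Wh = 80.58 kWh
electric kettle: 2880 W × 5.27 h × 30 d = 455,328 Wh = 455.3 kWh
Total energy = 258 + 80.58 + 455.3 = 793.9 kWh
Cost = 793.9 kWh × £0.262 = £208.00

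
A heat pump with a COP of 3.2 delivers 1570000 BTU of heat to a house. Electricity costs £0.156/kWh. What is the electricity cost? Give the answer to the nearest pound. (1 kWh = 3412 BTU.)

Heat delivered = 1,570,000 BTU / 3412 = 460.1 kWh
Electrical input = 460.1 kWh / 3.2 = 143.8 kWh
Cost = 143.8 × £0.156/kWh = £22.43 ≈ £22

£22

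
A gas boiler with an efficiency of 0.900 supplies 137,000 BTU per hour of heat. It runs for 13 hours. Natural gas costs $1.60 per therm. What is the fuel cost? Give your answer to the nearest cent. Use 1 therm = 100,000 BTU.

Heat delivered = 137,000 BTU/h × 13 h = 1,781,000 BTU
Gas input = 1,781,000 / 0.900 = 1,978,889 BTU
= 1,978,889 / 100,000 = 19.79 therm
Cost = 19.79 × $1.60/therm = $31.66

$31.66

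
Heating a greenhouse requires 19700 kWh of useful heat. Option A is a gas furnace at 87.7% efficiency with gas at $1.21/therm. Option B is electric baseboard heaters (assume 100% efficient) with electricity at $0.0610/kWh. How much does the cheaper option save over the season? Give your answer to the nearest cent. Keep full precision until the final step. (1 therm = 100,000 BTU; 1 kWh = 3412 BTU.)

Heat load = 19700 kWh × 3412 = 67,216,400 BTU
Gas: input = 67,216,400 / 0.877 = 76,643,558 BTU = 766.4 therm → 766.4 × $1.21 = $927.39
Electric: 67,216,400 BTU / 3412 = 19,700 kWh → × $0.0610 = $1,201.70
Difference = |$927.39 − $1,201.70| = $274.31

$274.31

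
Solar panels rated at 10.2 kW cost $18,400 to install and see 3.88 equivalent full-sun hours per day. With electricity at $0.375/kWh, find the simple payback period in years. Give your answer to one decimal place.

Daily generation = 10.2 kW × 3.88 h = 39.58 kWh
Annual generation = 39.58 × 365 = 14445 kWh
Annual savings = 14445 × $0.375 = $5,416.96
Payback = $18,400 / $5,416.96 = 3.4 years

3.4 years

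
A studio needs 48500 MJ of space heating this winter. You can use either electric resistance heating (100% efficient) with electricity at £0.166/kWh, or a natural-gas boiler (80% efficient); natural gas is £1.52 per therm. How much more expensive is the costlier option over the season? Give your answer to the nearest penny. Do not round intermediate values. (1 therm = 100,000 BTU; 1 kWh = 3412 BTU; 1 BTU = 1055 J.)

Heat load = 48500 MJ = 48,500,000,000 J / 1055 = 45,971,564 BTU
Gas: input = 45,971,564 / 0.80 = 57,464,455 BTU = 574.6 therm → 574.6 × £1.52 = £873.46
Electric: 45,971,564 BTU / 3412 = 13,470 kWh → × £0.166 = £2,236.60
Difference = |£873.46 − £2,236.60| = £1,363.14

£1363.14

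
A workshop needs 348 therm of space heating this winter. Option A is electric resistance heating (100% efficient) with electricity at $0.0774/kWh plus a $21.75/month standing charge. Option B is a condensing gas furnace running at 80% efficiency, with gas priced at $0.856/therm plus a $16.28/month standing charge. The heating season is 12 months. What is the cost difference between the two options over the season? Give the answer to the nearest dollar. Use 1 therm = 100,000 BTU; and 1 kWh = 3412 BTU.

Heat load = 348 therm × 100,000 = 34,800,000 BTU
Gas: input = 34,800,000 / 0.80 = 43,500,000 BTU = 435 therm → 435 × $0.856 = $372.36; + 12 × $16.28 standing = $567.72
Electric: 34,800,000 BTU / 3412 = 10,200 kWh → × $0.0774 = $789.43; + 12 × $21.75 standing = $1,050.43
Difference = |$567.72 − $1,050.43| = $482.71 ≈ $483

$483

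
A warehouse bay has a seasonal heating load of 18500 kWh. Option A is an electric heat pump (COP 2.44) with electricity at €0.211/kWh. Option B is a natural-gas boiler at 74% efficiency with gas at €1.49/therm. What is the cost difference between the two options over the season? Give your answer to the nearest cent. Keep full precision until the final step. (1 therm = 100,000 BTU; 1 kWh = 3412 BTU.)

€328.83

Heat load = 18500 kWh × 3412 = 63,122,000 BTU
Gas: input = 63,122,000 / 0.74 = 85,300,000 BTU = 853 therm → 853 × €1.49 = €1,270.97
Heat pump: 63,122,000 BTU / 3412 = 18,500 kWh heat; / 2.44 = 7,582 kWh in → × €0.211 = €1,599.80
Difference = |€1,270.97 − €1,599.80| = €328.83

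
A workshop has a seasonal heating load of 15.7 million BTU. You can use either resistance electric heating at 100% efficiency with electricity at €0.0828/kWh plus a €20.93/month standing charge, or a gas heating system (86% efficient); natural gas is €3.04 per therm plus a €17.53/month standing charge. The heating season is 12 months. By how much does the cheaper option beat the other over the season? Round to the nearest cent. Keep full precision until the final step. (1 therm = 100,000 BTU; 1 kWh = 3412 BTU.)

€133.18

Heat load = 15.7 × 10⁶ BTU = 15,700,000 BTU
Gas: input = 15,700,000 / 0.86 = 18,255,814 BTU = 182.6 therm → 182.6 × €3.04 = €554.98; + 12 × €17.53 standing = €765.34
Electric: 15,700,000 BTU / 3412 = 4,601 kWh → × €0.0828 = €381.00; + 12 × €20.93 standing = €632.16
Difference = |€765.34 − €632.16| = €133.18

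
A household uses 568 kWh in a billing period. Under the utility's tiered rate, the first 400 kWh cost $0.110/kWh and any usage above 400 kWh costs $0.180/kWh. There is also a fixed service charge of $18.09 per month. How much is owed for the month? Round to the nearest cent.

First 400 kWh × $0.110 = $44.00
Remaining 168 kWh × $0.180 = $30.24
Energy charge = $74.24; + service $18.09 = $92.33

$92.33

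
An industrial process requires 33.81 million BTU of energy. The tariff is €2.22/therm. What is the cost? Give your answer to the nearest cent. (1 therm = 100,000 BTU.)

33.81 million BTU × (10 therm/million BTU) = 338.1 therm
Cost = 338.1 therm × €2.22/therm = €750.58

€750.58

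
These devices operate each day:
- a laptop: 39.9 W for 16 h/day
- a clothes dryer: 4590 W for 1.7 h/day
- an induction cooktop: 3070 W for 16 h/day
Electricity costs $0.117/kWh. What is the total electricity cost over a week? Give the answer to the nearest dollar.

$47

laptop: 39.9 W × 16 h × 7 d = 4,469 Wh = 4.469 kWh
clothes dryer: 4590 W × 1.7 h × 7 d = 54,621 Wh = 54.62 kWh
induction cooktop: 3070 W × 16 h × 7 d = 343,840 Wh = 343.8 kWh
Total energy = 4.469 + 54.62 + 343.8 = 402.9 kWh
Cost = 402.9 kWh × $0.117 = $47.14 ≈ $47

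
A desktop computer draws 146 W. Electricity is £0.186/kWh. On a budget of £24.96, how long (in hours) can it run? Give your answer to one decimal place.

Energy budget = £24.96 / £0.186 per kWh = 134.2 kWh = 134,194 Wh
Runtime = 134,194 Wh / 146 W = 919.1 h

919.1 h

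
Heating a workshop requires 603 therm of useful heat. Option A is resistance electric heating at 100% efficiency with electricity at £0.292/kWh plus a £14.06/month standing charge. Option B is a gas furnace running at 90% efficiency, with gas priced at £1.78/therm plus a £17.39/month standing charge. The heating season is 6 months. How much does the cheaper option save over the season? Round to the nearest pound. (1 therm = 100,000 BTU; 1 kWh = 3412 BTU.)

Heat load = 603 therm × 100,000 = 60,300,000 BTU
Gas: input = 60,300,000 / 0.90 = 67,000,000 BTU = 670 therm → 670 × £1.78 = £1,192.60; + 6 × £17.39 standing = £1,296.94
Electric: 60,300,000 BTU / 3412 = 17,670 kWh → × £0.292 = £5,160.49; + 6 × £14.06 standing = £5,244.85
Difference = |£1,296.94 − £5,244.85| = £3,947.91 ≈ £3948

£3948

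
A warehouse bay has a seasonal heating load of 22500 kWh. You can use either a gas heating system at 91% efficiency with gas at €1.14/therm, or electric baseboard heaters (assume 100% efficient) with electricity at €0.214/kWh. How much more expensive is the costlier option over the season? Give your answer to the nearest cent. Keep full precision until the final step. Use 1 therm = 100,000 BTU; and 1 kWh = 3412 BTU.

€3853.27

Heat load = 22500 kWh × 3412 = 76,770,000 BTU
Gas: input = 76,770,000 / 0.91 = 84,362,637 BTU = 843.6 therm → 843.6 × €1.14 = €961.73
Electric: 76,770,000 BTU / 3412 = 22,500 kWh → × €0.214 = €4,815.00
Difference = |€961.73 − €4,815.00| = €3,853.27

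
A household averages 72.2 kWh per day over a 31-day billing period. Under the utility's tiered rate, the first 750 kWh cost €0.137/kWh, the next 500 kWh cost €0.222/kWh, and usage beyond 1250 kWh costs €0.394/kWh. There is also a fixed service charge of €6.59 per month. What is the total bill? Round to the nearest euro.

Usage = 72.2 kWh/day × 31 days = 2238.2 kWh
First 750 kWh × €0.137 = €102.75
Next 500 kWh × €0.222 = €111.00
Remaining 988.2 kWh × €0.394 = €389.35
Energy charge = €603.10; + service €6.59 = €609.69 ≈ €610

€610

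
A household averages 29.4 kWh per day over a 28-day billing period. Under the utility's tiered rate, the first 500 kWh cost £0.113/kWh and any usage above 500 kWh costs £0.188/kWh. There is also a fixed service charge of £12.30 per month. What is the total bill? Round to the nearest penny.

£129.56

Usage = 29.4 kWh/day × 28 days = 823.2 kWh
First 500 kWh × £0.113 = £56.50
Remaining 323.2 kWh × £0.188 = £60.76
Energy charge = £117.26; + service £12.30 = £129.56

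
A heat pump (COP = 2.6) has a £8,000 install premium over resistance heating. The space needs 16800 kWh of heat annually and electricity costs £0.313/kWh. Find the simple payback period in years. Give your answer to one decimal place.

Resistance: 16800 kWh × £0.313 = £5,258.40/yr
Heat pump: 16800 / 2.6 = 6462 kWh in → × £0.313 = £2,022.46/yr
Annual savings = £3,235.94
Payback = £8,000 / £3,235.94 = 2.47 years

2.5 years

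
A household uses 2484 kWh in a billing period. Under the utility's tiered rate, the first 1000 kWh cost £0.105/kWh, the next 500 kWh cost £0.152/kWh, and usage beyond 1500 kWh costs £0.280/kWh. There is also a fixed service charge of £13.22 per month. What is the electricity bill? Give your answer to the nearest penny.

£469.74

First 1000 kWh × £0.105 = £105.00
Next 500 kWh × £0.152 = £76.00
Remaining 984 kWh × £0.280 = £275.52
Energy charge = £456.52; + service £13.22 = £469.74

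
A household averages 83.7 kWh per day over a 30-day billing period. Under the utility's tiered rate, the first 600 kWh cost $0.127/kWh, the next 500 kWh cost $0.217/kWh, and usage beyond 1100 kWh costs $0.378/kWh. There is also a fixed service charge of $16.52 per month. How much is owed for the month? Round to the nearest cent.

$734.58

Usage = 83.7 kWh/day × 30 days = 2511 kWh
First 600 kWh × $0.127 = $76.20
Next 500 kWh × $0.217 = $108.50
Remaining 1411 kWh × $0.378 = $533.36
Energy charge = $718.06; + service $16.52 = $734.58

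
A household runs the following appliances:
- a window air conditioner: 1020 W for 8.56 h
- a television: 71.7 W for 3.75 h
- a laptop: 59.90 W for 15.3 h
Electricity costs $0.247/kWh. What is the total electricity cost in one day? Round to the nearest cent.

$2.45

window air conditioner: 1020 W × 8.56 h = 8,731 Wh = 8.731 kWh
television: 71.7 W × 3.75 h = 269 Wh = 0.2689 kWh
laptop: 59.90 W × 15.3 h = 916 Wh = 0.9165 kWh
Total energy = 8.731 + 0.2689 + 0.9165 = 9.917 kWh
Cost = 9.917 kWh × $0.247 = $2.45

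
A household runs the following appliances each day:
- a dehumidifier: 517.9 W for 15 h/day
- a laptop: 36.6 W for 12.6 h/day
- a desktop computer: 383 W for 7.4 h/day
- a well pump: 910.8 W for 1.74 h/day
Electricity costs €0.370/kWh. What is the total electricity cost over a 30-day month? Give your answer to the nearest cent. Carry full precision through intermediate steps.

€140.40

dehumidifier: 517.9 W × 15 h × 30 d = 233,055 Wh = 233.1 kWh
laptop: 36.6 W × 12.6 h × 30 d = 13,835 Wh = 13.83 kWh
desktop computer: 383 W × 7.4 h × 30 d = 85,026 Wh = 85.03 kWh
well pump: 910.8 W × 1.74 h × 30 d = 47,544 Wh = 47.54 kWh
Total energy = 233.1 + 13.83 + 85.03 + 47.54 = 379.5 kWh
Cost = 379.5 kWh × €0.370 = €140.40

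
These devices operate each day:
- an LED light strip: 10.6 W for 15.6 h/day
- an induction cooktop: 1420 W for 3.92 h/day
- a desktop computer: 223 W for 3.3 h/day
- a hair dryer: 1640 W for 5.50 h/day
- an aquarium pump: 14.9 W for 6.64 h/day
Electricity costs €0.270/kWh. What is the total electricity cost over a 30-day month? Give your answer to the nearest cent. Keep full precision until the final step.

LED light strip: 10.6 W × 15.6 h × 30 d = 4,961 Wh = 4.961 kWh
induction cooktop: 1420 W × 3.92 h × 30 d = 166,992 Wh = 167 kWh
desktop computer: 223 W × 3.3 h × 30 d = 22,077 Wh = 22.08 kWh
hair dryer: 1640 W × 5.50 h × 30 d = 270,600 Wh = 270.6 kWh
aquarium pump: 14.9 W × 6.64 h × 30 d = 2,968 Wh = 2.968 kWh
Total energy = 4.961 + 167 + 22.08 + 270.6 + 2.968 = 467.6 kWh
Cost = 467.6 kWh × €0.270 = €126.25

€126.25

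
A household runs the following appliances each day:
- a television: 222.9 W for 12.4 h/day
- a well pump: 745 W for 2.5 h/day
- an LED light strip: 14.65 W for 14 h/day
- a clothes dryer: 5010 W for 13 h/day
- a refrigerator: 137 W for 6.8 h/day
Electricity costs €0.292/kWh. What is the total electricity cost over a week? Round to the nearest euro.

television: 222.9 W × 12.4 h × 7 d = 19,348 Wh = 19.35 kWh
well pump: 745 W × 2.5 h × 7 d = 13,038 Wh = 13.04 kWh
LED light strip: 14.65 W × 14 h × 7 d = 1,436 Wh = 1.436 kWh
clothes dryer: 5010 W × 13 h × 7 d = 455,910 Wh = 455.9 kWh
refrigerator: 137 W × 6.8 h × 7 d = 6,521 Wh = 6.521 kWh
Total energy = 19.35 + 13.04 + 1.436 + 455.9 + 6.521 = 496.3 kWh
Cost = 496.3 kWh × €0.292 = €144.91 ≈ €145

€145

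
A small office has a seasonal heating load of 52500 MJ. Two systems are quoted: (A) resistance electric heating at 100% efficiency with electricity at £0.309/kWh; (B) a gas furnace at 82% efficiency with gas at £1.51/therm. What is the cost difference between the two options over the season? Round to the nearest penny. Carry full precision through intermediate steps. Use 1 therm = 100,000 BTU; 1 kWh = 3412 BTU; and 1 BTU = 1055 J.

£3590.31

Heat load = 52500 MJ = 52,500,000,000 J / 1055 = 49,763,033 BTU
Gas: input = 49,763,033 / 0.82 = 60,686,626 BTU = 606.9 therm → 606.9 × £1.51 = £916.37
Electric: 49,763,033 BTU / 3412 = 14,580 kWh → × £0.309 = £4,506.68
Difference = |£916.37 − £4,506.68| = £3,590.31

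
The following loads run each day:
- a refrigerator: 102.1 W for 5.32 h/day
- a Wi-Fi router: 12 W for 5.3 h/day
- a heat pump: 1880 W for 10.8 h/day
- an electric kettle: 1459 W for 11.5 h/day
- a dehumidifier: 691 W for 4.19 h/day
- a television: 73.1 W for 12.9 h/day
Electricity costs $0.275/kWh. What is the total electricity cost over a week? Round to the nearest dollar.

$80

refrigerator: 102.1 W × 5.32 h × 7 d = 3,802 Wh = 3.802 kWh
Wi-Fi router: 12 W × 5.3 h × 7 d = 445 Wh = 0.4452 kWh
heat pump: 1880 W × 10.8 h × 7 d = 142,128 Wh = 142.1 kWh
electric kettle: 1459 W × 11.5 h × 7 d = 117,450 Wh = 117.4 kWh
dehumidifier: 691 W × 4.19 h × 7 d = 20,267 Wh = 20.27 kWh
television: 73.1 W × 12.9 h × 7 d = 6,601 Wh = 6.601 kWh
Total energy = 3.802 + 0.4452 + 142.1 + 117.4 + 20.27 + 6.601 = 290.7 kWh
Cost = 290.7 kWh × $0.275 = $79.94 ≈ $80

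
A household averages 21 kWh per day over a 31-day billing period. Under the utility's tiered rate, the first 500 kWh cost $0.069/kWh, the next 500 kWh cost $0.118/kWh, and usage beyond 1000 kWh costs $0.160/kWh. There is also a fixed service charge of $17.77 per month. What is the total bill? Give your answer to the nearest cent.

Usage = 21 kWh/day × 31 days = 651 kWh
First 500 kWh × $0.069 = $34.50
Next 151 kWh × $0.118 = $17.82
Remaining tier: 0 kWh (not reached)
Energy charge = $52.32; + service $17.77 = $70.09

$70.09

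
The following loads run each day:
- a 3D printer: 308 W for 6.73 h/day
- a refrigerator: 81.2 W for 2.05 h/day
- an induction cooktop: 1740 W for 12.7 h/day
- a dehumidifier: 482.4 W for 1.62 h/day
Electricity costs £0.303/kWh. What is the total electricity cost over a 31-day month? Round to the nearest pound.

£236

3D printer: 308 W × 6.73 h × 31 d = 64,258 Wh = 64.26 kWh
refrigerator: 81.2 W × 2.05 h × 31 d = 5,160 Wh = 5.16 kWh
induction cooktop: 1740 W × 12.7 h × 31 d = 685,038 Wh = 685 kWh
dehumidifier: 482.4 W × 1.62 h × 31 d = 24,226 Wh = 24.23 kWh
Total energy = 64.26 + 5.16 + 685 + 24.23 = 778.7 kWh
Cost = 778.7 kWh × £0.303 = £235.94 ≈ £236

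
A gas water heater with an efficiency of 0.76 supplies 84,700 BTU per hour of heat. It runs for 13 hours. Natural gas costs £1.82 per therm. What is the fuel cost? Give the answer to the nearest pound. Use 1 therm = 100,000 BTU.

Heat delivered = 84,700 BTU/h × 13 h = 1,101,100 BTU
Gas input = 1,101,100 / 0.76 = 1,448,816 BTU
= 1,448,816 / 100,000 = 14.49 therm
Cost = 14.49 × £1.82/therm = £26.37 ≈ £26

£26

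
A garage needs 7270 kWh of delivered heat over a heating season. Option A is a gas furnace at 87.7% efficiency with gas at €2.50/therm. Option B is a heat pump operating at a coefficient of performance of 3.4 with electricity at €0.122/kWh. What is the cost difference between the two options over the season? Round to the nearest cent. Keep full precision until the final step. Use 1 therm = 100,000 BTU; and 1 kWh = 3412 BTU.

€446.24

Heat load = 7270 kWh × 3412 = 24,805,240 BTU
Gas: input = 24,805,240 / 0.877 = 28,284,196 BTU = 282.8 therm → 282.8 × €2.50 = €707.10
Heat pump: 24,805,240 BTU / 3412 = 7,270 kWh heat; / 3.4 = 2,138 kWh in → × €0.122 = €260.86
Difference = |€707.10 − €260.86| = €446.24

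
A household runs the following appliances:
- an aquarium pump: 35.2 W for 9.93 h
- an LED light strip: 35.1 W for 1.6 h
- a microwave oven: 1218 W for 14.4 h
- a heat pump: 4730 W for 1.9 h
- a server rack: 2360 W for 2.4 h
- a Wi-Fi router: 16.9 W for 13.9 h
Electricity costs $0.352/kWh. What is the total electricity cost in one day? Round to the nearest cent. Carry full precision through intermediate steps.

aquarium pump: 35.2 W × 9.93 h = 350 Wh = 0.3495 kWh
LED light strip: 35.1 W × 1.6 h = 56 Wh = 0.05616 kWh
microwave oven: 1218 W × 14.4 h = 17,539 Wh = 17.54 kWh
heat pump: 4730 W × 1.9 h = 8,987 Wh = 8.987 kWh
server rack: 2360 W × 2.4 h = 5,664 Wh = 5.664 kWh
Wi-Fi router: 16.9 W × 13.9 h = 235 Wh = 0.2349 kWh
Total energy = 0.3495 + 0.05616 + 17.54 + 8.987 + 5.664 + 0.2349 = 32.83 kWh
Cost = 32.83 kWh × $0.352 = $11.56

$11.56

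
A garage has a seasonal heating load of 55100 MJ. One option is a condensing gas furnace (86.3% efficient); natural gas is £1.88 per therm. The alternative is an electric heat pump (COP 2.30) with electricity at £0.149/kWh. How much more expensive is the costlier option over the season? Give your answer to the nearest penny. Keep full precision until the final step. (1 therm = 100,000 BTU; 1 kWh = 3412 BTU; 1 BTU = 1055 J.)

£146.12

Heat load = 55100 MJ = 55,100,000,000 J / 1055 = 52,227,488 BTU
Gas: input = 52,227,488 / 0.863 = 60,518,526 BTU = 605.2 therm → 605.2 × £1.88 = £1,137.75
Heat pump: 52,227,488 BTU / 3412 = 15,310 kWh heat; / 2.30 = 6,655 kWh in → × £0.149 = £991.63
Difference = |£1,137.75 − £991.63| = £146.12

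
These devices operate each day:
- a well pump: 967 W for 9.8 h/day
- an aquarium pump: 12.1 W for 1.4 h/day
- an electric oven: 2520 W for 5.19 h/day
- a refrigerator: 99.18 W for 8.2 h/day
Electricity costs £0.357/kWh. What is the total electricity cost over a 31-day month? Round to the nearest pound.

well pump: 967 W × 9.8 h × 31 d = 293,775 Wh = 293.8 kWh
aquarium pump: 12.1 W × 1.4 h × 31 d = 525 Wh = 0.5251 kWh
electric oven: 2520 W × 5.19 h × 31 d = 405,443 Wh = 405.4 kWh
refrigerator: 99.18 W × 8.2 h × 31 d = 25,212 Wh = 25.21 kWh
Total energy = 293.8 + 0.5251 + 405.4 + 25.21 = 725 kWh
Cost = 725 kWh × £0.357 = £258.81 ≈ £259

£259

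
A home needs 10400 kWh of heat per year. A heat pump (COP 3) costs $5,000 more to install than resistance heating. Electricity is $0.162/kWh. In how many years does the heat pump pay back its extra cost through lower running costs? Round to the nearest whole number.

4 years

Resistance: 10400 kWh × $0.162 = $1,684.80/yr
Heat pump: 10400 / 3 = 3467 kWh in → × $0.162 = $561.60/yr
Annual savings = $1,123.20
Payback = $5,000 / $1,123.20 = 4.45 years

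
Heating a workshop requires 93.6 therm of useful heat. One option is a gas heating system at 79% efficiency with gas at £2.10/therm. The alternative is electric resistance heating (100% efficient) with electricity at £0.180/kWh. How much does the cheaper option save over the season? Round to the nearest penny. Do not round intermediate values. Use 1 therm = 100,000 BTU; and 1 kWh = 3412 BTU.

Heat load = 93.6 therm × 100,000 = 9,360,000 BTU
Gas: input = 9,360,000 / 0.79 = 11,848,101 BTU = 118.5 therm → 118.5 × £2.10 = £248.81
Electric: 9,360,000 BTU / 3412 = 2,743 kWh → × £0.180 = £493.79
Difference = |£248.81 − £493.79| = £244.98

£244.98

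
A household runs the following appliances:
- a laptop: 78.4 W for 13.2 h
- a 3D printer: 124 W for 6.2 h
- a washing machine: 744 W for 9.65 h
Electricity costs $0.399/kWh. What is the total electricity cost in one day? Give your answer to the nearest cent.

laptop: 78.4 W × 13.2 h = 1,035 Wh = 1.035 kWh
3D printer: 124 W × 6.2 h = 769 Wh = 0.7688 kWh
washing machine: 744 W × 9.65 h = 7,180 Wh = 7.18 kWh
Total energy = 1.035 + 0.7688 + 7.18 = 8.983 kWh
Cost = 8.983 kWh × $0.399 = $3.58

$3.58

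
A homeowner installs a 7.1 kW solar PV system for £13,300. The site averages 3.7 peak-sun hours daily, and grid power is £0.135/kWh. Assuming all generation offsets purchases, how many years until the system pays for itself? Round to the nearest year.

10 years

Daily generation = 7.1 kW × 3.7 h = 26.27 kWh
Annual generation = 26.27 × 365 = 9588.5 kWh
Annual savings = 9588.5 × £0.135 = £1,294.45
Payback = £13,300 / £1,294.45 = 10.3 years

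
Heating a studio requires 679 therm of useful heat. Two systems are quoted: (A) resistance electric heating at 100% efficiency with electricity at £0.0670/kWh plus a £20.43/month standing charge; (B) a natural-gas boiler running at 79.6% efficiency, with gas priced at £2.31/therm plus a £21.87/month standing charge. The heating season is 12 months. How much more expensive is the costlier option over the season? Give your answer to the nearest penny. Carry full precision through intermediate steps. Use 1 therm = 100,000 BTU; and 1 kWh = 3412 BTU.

£654.42

Heat load = 679 therm × 100,000 = 67,900,000 BTU
Gas: input = 67,900,000 / 0.796 = 85,301,508 BTU = 853 therm → 853 × £2.31 = £1,970.46; + 12 × £21.87 standing = £2,232.90
Electric: 67,900,000 BTU / 3412 = 19,900 kWh → × £0.0670 = £1,333.32; + 12 × £20.43 standing = £1,578.48
Difference = |£2,232.90 − £1,578.48| = £654.42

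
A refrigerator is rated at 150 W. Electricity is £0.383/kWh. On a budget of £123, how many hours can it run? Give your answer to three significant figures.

Energy budget = £123 / £0.383 per kWh = 321.1 kWh = 321,149 Wh
Runtime = 321,149 Wh / 150 W = 2,141 h

2140 h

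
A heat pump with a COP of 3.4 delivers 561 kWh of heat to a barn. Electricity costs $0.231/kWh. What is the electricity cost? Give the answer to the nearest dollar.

Electrical input = 561 kWh / 3.4 = 165 kWh
Cost = 165 × $0.231/kWh = $38.12 ≈ $38

$38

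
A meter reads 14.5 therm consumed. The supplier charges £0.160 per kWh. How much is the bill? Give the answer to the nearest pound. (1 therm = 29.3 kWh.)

£68

14.5 therm × (29.3 kWh/therm) = 424.9 kWh
Cost = 424.9 kWh × £0.160/kWh = £67.98 ≈ £68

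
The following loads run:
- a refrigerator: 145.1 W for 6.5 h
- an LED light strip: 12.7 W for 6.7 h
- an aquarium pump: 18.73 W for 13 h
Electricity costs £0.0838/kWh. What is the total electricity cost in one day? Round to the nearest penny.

£0.11

refrigerator: 145.1 W × 6.5 h = 943 Wh = 0.9431 kWh
LED light strip: 12.7 W × 6.7 h = 85 Wh = 0.08509 kWh
aquarium pump: 18.73 W × 13 h = 243 Wh = 0.2435 kWh
Total energy = 0.9431 + 0.08509 + 0.2435 = 1.272 kWh
Cost = 1.272 kWh × £0.0838 = £0.11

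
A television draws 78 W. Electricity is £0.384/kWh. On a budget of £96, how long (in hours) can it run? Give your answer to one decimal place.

Energy budget = £96 / £0.384 per kWh = 250 kWh = 250,000 Wh
Runtime = 250,000 Wh / 78 W = 3,205 h

3205.1 h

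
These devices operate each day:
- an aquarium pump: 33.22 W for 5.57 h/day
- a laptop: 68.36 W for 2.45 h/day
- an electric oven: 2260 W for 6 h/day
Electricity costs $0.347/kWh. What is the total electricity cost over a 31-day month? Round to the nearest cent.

aquarium pump: 33.22 W × 5.57 h × 31 d = 5,736 Wh = 5.736 kWh
laptop: 68.36 W × 2.45 h × 31 d = 5,192 Wh = 5.192 kWh
electric oven: 2260 W × 6 h × 31 d = 420,360 Wh = 420.4 kWh
Total energy = 5.736 + 5.192 + 420.4 = 431.3 kWh
Cost = 431.3 kWh × $0.347 = $149.66

$149.66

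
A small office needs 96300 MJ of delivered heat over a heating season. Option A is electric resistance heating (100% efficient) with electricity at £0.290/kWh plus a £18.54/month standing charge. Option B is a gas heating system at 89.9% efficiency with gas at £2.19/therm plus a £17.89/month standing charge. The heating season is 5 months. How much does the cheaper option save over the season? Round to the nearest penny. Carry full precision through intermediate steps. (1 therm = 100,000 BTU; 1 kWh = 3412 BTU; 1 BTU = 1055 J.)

Heat load = 96300 MJ = 96,300,000,000 J / 1055 = 91,279,621 BTU
Gas: input = 91,279,621 / 0.899 = 101,534,617 BTU = 1,015 therm → 1,015 × £2.19 = £2,223.61; + 5 × £17.89 standing = £2,313.06
Electric: 91,279,621 BTU / 3412 = 26,750 kWh → × £0.290 = £7,758.23; + 5 × £18.54 standing = £7,850.93
Difference = |£2,313.06 − £7,850.93| = £5,537.87

£5537.87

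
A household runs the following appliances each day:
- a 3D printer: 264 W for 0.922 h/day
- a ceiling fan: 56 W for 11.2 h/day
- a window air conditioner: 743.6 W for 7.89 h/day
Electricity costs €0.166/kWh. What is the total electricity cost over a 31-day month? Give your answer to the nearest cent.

€34.67

3D printer: 264 W × 0.922 h × 31 d = 7,546 Wh = 7.546 kWh
ceiling fan: 56 W × 11.2 h × 31 d = 19,443 Wh = 19.44 kWh
window air conditioner: 743.6 W × 7.89 h × 31 d = 181,877 Wh = 181.9 kWh
Total energy = 7.546 + 19.44 + 181.9 = 208.9 kWh
Cost = 208.9 kWh × €0.166 = €34.67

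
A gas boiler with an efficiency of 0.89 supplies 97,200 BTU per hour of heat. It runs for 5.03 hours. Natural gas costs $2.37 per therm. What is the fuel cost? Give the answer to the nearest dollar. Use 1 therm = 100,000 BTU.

$13

Heat delivered = 97,200 BTU/h × 5.03 h = 488,916 BTU
Gas input = 488,916 / 0.89 = 549,344 BTU
= 549,344 / 100,000 = 5.493 therm
Cost = 5.493 × $2.37/therm = $13.02 ≈ $13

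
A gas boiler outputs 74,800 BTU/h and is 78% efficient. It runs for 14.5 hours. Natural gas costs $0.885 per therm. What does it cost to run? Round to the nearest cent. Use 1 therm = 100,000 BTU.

$12.31

Heat delivered = 74,800 BTU/h × 14.5 h = 1,084,600 BTU
Gas input = 1,084,600 / 0.78 = 1,390,513 BTU
= 1,390,513 / 100,000 = 13.91 therm
Cost = 13.91 × $0.885/therm = $12.31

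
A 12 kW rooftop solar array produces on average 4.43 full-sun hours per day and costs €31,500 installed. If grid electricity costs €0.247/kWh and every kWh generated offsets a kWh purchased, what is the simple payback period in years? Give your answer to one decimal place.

Daily generation = 12 kW × 4.43 h = 53.16 kWh
Annual generation = 53.16 × 365 = 19403 kWh
Annual savings = 19403 × €0.247 = €4,792.64
Payback = €31,500 / €4,792.64 = 6.57 years

6.6 years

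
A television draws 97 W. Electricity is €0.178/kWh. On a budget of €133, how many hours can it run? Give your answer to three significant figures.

7700 h

Energy budget = €133 / €0.178 per kWh = 747.2 kWh = 747,191 Wh
Runtime = 747,191 Wh / 97 W = 7,703 h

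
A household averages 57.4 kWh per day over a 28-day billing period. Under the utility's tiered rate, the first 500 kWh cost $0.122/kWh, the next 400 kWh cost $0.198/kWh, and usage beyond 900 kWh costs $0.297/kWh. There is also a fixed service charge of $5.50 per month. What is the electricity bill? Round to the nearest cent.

$355.74

Usage = 57.4 kWh/day × 28 days = 1607.2 kWh
First 500 kWh × $0.122 = $61.00
Next 400 kWh × $0.198 = $79.20
Remaining 707.2 kWh × $0.297 = $210.04
Energy charge = $350.24; + service $5.50 = $355.74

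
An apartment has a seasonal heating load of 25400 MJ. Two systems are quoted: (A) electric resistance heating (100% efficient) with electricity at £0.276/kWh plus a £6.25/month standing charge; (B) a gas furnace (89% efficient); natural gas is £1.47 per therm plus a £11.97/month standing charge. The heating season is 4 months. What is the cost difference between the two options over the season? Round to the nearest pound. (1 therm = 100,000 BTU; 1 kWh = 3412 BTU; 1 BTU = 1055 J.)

Heat load = 25400 MJ = 25,400,000,000 J / 1055 = 24,075,829 BTU
Gas: input = 24,075,829 / 0.89 = 27,051,494 BTU = 270.5 therm → 270.5 × £1.47 = £397.66; + 4 × £11.97 standing = £445.54
Electric: 24,075,829 BTU / 3412 = 7,056 kWh → × £0.276 = £1,947.52; + 4 × £6.25 standing = £1,972.52
Difference = |£445.54 − £1,972.52| = £1,526.98 ≈ £1527

£1527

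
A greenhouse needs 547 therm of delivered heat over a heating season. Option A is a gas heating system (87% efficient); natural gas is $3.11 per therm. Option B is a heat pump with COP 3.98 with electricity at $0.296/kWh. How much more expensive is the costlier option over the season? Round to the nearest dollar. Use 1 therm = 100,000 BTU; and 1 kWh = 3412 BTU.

$763

Heat load = 547 therm × 100,000 = 54,700,000 BTU
Gas: input = 54,700,000 / 0.87 = 62,873,563 BTU = 628.7 therm → 628.7 × $3.11 = $1,955.37
Heat pump: 54,700,000 BTU / 3412 = 16,030 kWh heat; / 3.98 = 4,028 kWh in → × $0.296 = $1,192.30
Difference = |$1,955.37 − $1,192.30| = $763.06 ≈ $763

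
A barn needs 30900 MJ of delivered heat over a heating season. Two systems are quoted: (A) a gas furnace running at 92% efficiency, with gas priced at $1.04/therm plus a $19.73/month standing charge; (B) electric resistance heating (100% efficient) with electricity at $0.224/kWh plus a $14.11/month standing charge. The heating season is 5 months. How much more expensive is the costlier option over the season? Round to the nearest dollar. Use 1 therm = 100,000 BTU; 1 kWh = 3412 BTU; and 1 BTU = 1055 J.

$1564

Heat load = 30900 MJ = 30,900,000,000 J / 1055 = 29,289,100 BTU
Gas: input = 29,289,100 / 0.92 = 31,835,978 BTU = 318.4 therm → 318.4 × $1.04 = $331.09; + 5 × $19.73 standing = $429.74
Electric: 29,289,100 BTU / 3412 = 8,584 kWh → × $0.224 = $1,922.85; + 5 × $14.11 standing = $1,993.40
Difference = |$429.74 − $1,993.40| = $1,563.65 ≈ $1564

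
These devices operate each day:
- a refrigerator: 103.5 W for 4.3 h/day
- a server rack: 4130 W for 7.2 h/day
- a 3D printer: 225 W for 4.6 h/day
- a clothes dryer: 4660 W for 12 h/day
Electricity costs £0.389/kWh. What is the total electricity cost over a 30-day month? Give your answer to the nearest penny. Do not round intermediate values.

refrigerator: 103.5 W × 4.3 h × 30 d = 13,351 Wh = 13.35 kWh
server rack: 4130 W × 7.2 h × 30 d = 892,080 Wh = 892.1 kWh
3D printer: 225 W × 4.6 h × 30 d = 31,050 Wh = 31.05 kWh
clothes dryer: 4660 W × 12 h × 30 d = 1,677,600 Wh = 1,678 kWh
Total energy = 13.35 + 892.1 + 31.05 + 1,678 = 2,614 kWh
Cost = 2,614 kWh × £0.389 = £1,016.88

£1016.88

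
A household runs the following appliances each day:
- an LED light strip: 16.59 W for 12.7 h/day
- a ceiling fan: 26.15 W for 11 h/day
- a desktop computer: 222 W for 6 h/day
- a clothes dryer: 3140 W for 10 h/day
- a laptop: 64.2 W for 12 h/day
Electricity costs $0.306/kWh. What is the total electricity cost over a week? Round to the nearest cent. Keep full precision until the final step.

LED light strip: 16.59 W × 12.7 h × 7 d = 1,475 Wh = 1.475 kWh
ceiling fan: 26.15 W × 11 h × 7 d = 2,014 Wh = 2.014 kWh
desktop computer: 222 W × 6 h × 7 d = 9,324 Wh = 9.324 kWh
clothes dryer: 3140 W × 10 h × 7 d = 219,800 Wh = 219.8 kWh
laptop: 64.2 W × 12 h × 7 d = 5,393 Wh = 5.393 kWh
Total energy = 1.475 + 2.014 + 9.324 + 219.8 + 5.393 = 238 kWh
Cost = 238 kWh × $0.306 = $72.83

$72.83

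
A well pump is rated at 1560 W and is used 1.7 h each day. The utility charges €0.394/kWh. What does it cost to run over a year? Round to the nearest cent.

€381.38

Energy = 1560 W × 1.7 h/day × 365 days = 967,980 Wh = 968 kWh
Cost = 968 kWh × €0.394/kWh = €381.38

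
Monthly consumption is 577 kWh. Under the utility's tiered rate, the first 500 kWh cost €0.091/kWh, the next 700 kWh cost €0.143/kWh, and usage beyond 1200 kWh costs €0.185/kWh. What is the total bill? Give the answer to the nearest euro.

€57

First 500 kWh × €0.091 = €45.50
Next 77 kWh × €0.143 = €11.01
Remaining tier: 0 kWh (not reached)
Total = €56.51 ≈ €57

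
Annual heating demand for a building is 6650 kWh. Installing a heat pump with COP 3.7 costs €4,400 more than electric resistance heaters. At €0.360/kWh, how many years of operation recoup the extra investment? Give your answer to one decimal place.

Resistance: 6650 kWh × €0.360 = €2,394.00/yr
Heat pump: 6650 / 3.7 = 1797 kWh in → × €0.360 = €647.03/yr
Annual savings = €1,746.97
Payback = €4,400 / €1,746.97 = 2.52 years

2.5 years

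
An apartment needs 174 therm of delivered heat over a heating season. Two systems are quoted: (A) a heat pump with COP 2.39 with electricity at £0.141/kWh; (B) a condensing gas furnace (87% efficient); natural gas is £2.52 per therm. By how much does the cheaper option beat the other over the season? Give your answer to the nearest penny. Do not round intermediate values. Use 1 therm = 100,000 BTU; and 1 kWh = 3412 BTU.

£203.14

Heat load = 174 therm × 100,000 = 17,400,000 BTU
Gas: input = 17,400,000 / 0.87 = 20,000,000 BTU = 200 therm → 200 × £2.52 = £504.00
Heat pump: 17,400,000 BTU / 3412 = 5,100 kWh heat; / 2.39 = 2,134 kWh in → × £0.141 = £300.86
Difference = |£504.00 − £300.86| = £203.14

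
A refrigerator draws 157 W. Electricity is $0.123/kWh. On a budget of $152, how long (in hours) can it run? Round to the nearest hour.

7871 h

Energy budget = $152 / $0.123 per kWh = 1,236 kWh = 1,235,772 Wh
Runtime = 1,235,772 Wh / 157 W = 7,871 h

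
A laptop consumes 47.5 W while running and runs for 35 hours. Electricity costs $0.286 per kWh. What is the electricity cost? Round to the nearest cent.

$0.48

Energy = 47.5 W × 35 h = 1,662 Wh = 1.663 kWh
Cost = 1.663 kWh × $0.286/kWh = $0.48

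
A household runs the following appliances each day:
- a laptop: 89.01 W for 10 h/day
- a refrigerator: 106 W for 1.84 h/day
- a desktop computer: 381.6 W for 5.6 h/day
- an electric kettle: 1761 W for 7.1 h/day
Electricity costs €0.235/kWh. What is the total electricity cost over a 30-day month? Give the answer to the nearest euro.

€111

laptop: 89.01 W × 10 h × 30 d = 26,703 Wh = 26.7 kWh
refrigerator: 106 W × 1.84 h × 30 d = 5,851 Wh = 5.851 kWh
desktop computer: 381.6 W × 5.6 h × 30 d = 64,109 Wh = 64.11 kWh
electric kettle: 1761 W × 7.1 h × 30 d = 375,093 Wh = 375.1 kWh
Total energy = 26.7 + 5.851 + 64.11 + 375.1 = 471.8 kWh
Cost = 471.8 kWh × €0.235 = €110.86 ≈ €111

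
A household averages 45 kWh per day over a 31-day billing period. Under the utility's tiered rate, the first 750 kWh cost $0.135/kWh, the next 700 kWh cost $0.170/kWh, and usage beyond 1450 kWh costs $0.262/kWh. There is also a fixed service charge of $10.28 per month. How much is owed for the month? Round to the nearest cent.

Usage = 45 kWh/day × 31 days = 1395 kWh
First 750 kWh × $0.135 = $101.25
Next 645 kWh × $0.170 = $109.65
Remaining tier: 0 kWh (not reached)
Energy charge = $210.90; + service $10.28 = $221.18

$221.18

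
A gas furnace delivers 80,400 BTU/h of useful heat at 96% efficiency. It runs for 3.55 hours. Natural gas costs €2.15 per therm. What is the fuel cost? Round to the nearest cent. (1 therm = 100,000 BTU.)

Heat delivered = 80,400 BTU/h × 3.55 h = 285,420 BTU
Gas input = 285,420 / 0.96 = 297,312 BTU
= 297,312 / 100,000 = 2.973 therm
Cost = 2.973 × €2.15/therm = €6.39

€6.39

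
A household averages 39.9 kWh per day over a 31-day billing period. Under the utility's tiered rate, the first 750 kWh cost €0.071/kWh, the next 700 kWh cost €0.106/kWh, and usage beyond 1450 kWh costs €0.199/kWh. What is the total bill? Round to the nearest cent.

Usage = 39.9 kWh/day × 31 days = 1236.9 kWh
First 750 kWh × €0.071 = €53.25
Next 486.9 kWh × €0.106 = €51.61
Remaining tier: 0 kWh (not reached)
Total = €104.86

€104.86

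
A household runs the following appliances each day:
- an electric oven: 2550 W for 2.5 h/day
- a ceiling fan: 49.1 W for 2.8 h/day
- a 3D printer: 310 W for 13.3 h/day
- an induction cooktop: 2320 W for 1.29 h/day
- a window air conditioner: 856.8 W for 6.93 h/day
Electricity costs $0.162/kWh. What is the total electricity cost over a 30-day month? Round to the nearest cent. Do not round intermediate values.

electric oven: 2550 W × 2.5 h × 30 d = 191,250 Wh = 191.2 kWh
ceiling fan: 49.1 W × 2.8 h × 30 d = 4,124 Wh = 4.124 kWh
3D printer: 310 W × 13.3 h × 30 d = 123,690 Wh = 123.7 kWh
induction cooktop: 2320 W × 1.29 h × 30 d = 89,784 Wh = 89.78 kWh
window air conditioner: 856.8 W × 6.93 h × 30 d = 178,129 Wh = 178.1 kWh
Total energy = 191.2 + 4.124 + 123.7 + 89.78 + 178.1 = 587 kWh
Cost = 587 kWh × $0.162 = $95.09

$95.09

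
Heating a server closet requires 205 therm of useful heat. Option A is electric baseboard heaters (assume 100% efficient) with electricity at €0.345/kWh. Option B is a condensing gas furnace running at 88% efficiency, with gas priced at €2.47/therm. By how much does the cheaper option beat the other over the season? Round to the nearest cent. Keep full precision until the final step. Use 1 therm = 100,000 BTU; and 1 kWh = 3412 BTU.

€1497.43

Heat load = 205 therm × 100,000 = 20,500,000 BTU
Gas: input = 20,500,000 / 0.88 = 23,295,455 BTU = 233 therm → 233 × €2.47 = €575.40
Electric: 20,500,000 BTU / 3412 = 6,008 kWh → × €0.345 = €2,072.83
Difference = |€575.40 − €2,072.83| = €1,497.43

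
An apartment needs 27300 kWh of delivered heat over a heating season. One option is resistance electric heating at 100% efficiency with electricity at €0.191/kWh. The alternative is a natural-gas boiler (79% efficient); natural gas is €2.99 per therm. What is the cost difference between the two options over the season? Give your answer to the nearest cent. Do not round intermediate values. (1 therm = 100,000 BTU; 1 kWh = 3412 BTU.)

Heat load = 27300 kWh × 3412 = 93,147,600 BTU
Gas: input = 93,147,600 / 0.79 = 117,908,354 BTU = 1,179 therm → 1,179 × €2.99 = €3,525.46
Electric: 93,147,600 BTU / 3412 = 27,300 kWh → × €0.191 = €5,214.30
Difference = |€3,525.46 − €5,214.30| = €1,688.84

€1688.84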